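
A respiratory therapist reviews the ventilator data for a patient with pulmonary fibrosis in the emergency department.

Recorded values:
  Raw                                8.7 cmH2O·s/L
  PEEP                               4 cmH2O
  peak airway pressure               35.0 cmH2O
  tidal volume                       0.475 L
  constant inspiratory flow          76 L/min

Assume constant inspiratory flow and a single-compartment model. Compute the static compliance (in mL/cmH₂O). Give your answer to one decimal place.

23.8

Flow: 76 L/min ÷ 60 = 1.2667 L/s.
Equation of motion (constant flow): PIP = Vt/C + R·V̇ + PEEP.
Vt/C = PIP − R·V̇ − PEEP = 35.0 − 8.7×1.2667 − 4 = 35.0 − 11.02 − 4 = 19.98 cmH2O.
C = Vt / 19.98 = 475 / 19.98 = 23.774 mL/cmH2O.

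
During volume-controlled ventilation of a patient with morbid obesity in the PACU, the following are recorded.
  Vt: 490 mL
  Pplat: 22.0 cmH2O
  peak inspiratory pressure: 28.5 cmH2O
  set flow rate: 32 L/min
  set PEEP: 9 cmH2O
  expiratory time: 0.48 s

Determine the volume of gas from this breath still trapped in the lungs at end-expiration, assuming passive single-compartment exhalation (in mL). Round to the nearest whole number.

172

Flow: 32 L/min ÷ 60 = 0.5333 L/s.
R = (PIP − Pplat)/V̇ = (28.5 − 22.0) / 0.5333 = 6.5/0.5333 = 12.188 cmH2O·s/L.
C = Vt/(Pplat − PEEP) = 490.0 / (22.0 − 9) = 490.0/13.0 = 37.692 mL/cmH2O.
τ = R × C = 12.188 × 0.03769 L/cmH2O = 0.4594 s.
Fraction remaining = e^(−Te/τ) = e^(−0.48/0.4594) = 0.3517.
Trapped volume = 490.0 × 0.3517 = 172.33 mL.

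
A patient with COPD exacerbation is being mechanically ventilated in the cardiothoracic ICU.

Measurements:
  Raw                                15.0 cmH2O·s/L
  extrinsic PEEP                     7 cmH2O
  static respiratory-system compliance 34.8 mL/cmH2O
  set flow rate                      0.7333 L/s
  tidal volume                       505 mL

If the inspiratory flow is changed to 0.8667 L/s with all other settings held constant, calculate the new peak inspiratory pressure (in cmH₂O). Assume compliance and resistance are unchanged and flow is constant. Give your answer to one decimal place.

34.5

PIP = Vt/C + R·V̇ + PEEP (constant-flow equation of motion).
Only the resistive term changes: ΔPIP = R × ΔV̇ = 15.0 × (0.8667 − 0.7333) = 15.0 × 0.1334 = 2.001 cmH2O.
Original PIP = 505/34.8 + 15.0×0.7333 + 7 = 32.511 cmH2O; new PIP = 32.511 + (2.001) = 34.512 cmH2O.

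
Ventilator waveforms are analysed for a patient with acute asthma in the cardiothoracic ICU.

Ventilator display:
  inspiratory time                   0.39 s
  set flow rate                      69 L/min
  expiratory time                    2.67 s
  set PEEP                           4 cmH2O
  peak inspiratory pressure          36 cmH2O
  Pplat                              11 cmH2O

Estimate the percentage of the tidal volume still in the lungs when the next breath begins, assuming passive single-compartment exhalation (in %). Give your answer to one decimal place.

14.7

Flow: 69 L/min ÷ 60 = 1.15 L/s.
Vt = flow × Ti = 1.15 L/s × 0.39 s × 1000 mL/L = 448.5 mL.
R = (PIP − Pplat)/V̇ = (36 − 11) / 1.15 = 25.0/1.15 = 21.739 cmH2O·s/L.
C = Vt/(Pplat − PEEP) = 448.5 / (11 − 4) = 448.5/7.0 = 64.071 mL/cmH2O.
τ = R × C = 21.739 × 0.06407 L/cmH2O = 1.393 s.
Fraction remaining at end-expiration = e^(−Te/τ) = e^(−2.67/1.393) = 0.1471 → 14.71%.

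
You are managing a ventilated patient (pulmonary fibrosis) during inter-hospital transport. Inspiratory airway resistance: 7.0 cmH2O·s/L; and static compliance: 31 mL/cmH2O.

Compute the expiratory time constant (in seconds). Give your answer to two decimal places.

τ = R × C = 7.0 × 31 mL/cmH2O = 7.0 × 0.031 L/cmH2O = 0.217 s.

0.22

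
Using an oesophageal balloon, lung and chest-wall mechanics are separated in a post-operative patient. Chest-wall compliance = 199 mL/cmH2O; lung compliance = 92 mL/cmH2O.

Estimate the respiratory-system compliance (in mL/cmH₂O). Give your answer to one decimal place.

62.9

Lung and chest wall are elastances in series: 1/Crs = 1/CL + 1/Ccw.
1/Crs = 1/92 + 1/199 = 0.01589.
Crs = 62.933 mL/cmH2O.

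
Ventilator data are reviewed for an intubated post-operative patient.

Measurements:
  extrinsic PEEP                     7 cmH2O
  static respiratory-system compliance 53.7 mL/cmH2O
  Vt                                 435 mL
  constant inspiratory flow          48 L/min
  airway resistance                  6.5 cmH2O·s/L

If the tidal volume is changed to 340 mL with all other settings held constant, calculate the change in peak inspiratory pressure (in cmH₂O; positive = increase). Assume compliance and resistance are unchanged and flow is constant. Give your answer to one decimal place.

-1.8

PIP = Vt/C + R·V̇ + PEEP (constant-flow equation of motion).
Only the elastic term changes: ΔPIP = ΔVt / C = (340 − 435) / 53.7 = -1.769 cmH2O.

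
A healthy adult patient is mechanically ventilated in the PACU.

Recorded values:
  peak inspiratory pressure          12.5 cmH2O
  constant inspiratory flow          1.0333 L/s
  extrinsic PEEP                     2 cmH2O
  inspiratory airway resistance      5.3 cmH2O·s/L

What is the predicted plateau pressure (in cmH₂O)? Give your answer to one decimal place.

7.0

Pplat = PIP − Raw × flow = 12.5 − 5.3 × 1.0333 = 12.5 − 5.476 = 7.024 cmH2O.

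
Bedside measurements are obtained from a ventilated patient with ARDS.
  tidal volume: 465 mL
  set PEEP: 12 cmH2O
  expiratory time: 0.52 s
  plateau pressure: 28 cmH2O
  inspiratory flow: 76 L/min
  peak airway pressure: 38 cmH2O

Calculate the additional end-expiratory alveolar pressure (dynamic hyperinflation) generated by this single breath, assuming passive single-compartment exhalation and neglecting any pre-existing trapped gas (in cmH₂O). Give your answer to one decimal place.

1.7

Flow: 76 L/min ÷ 60 = 1.2667 L/s.
R = (PIP − Pplat)/V̇ = (38 − 28) / 1.2667 = 10.0/1.2667 = 7.895 cmH2O·s/L.
C = Vt/(Pplat − PEEP) = 465.0 / (28 − 12) = 465.0/16.0 = 29.063 mL/cmH2O.
τ = R × C = 7.895 × 0.02906 L/cmH2O = 0.2294 s.
Fraction remaining = e^(−Te/τ) = e^(−0.52/0.2294) = 0.1036; trapped volume = 465.0 × 0.1036 = 48.174 mL.
Additional alveolar pressure from trapping ≈ V_trapped / C = 48.174 / 29.063 = 1.658 cmH2O.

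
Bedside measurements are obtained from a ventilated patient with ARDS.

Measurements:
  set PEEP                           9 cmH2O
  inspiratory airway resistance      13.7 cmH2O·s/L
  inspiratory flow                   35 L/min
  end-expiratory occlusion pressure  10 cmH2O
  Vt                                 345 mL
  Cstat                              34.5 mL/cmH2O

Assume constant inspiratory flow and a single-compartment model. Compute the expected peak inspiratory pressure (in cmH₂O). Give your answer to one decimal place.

Flow: 35 L/min ÷ 60 = 0.5833 L/s.
Total PEEP = 10 cmH2O (set 9 + intrinsic 1); this is the baseline alveolar pressure.
Equation of motion (constant flow): PIP = Vt/C + R·V̇ + PEEP.
PIP = 345/34.5 + 13.7×0.5833 + 10 = 10.0 + 7.991 + 10 = 27.991 cmH2O.

28.0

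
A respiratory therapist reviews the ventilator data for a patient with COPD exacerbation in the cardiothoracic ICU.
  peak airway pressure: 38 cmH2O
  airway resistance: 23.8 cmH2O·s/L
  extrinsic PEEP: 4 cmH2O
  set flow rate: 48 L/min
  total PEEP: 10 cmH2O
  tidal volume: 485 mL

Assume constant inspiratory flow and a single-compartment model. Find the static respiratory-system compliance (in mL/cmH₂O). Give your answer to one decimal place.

Flow: 48 L/min ÷ 60 = 0.8 L/s.
Total PEEP = 10 cmH2O (set 4 + intrinsic 6); this is the baseline alveolar pressure.
Equation of motion (constant flow): PIP = Vt/C + R·V̇ + PEEP.
Vt/C = PIP − R·V̇ − PEEP = 38 − 23.8×0.8 − 10 = 38 − 19.04 − 10 = 8.96 cmH2O.
C = Vt / 8.96 = 485 / 8.96 = 54.129 mL/cmH2O.

54.1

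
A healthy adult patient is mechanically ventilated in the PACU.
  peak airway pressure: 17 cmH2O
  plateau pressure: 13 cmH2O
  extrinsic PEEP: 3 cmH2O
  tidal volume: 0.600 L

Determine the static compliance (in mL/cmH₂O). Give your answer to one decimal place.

60.0

Cstat = Vt / (Pplat − PEEP) = 600 / (13 − 3) = 600 / 10.0 = 60.0 mL/cmH2O.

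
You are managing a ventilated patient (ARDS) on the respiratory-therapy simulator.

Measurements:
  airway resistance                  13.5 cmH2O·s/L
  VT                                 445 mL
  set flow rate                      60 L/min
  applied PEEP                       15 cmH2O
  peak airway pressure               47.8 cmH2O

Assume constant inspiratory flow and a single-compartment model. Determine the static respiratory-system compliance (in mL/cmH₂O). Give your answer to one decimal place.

23.1

Flow: 60 L/min ÷ 60 = 1 L/s.
Equation of motion (constant flow): PIP = Vt/C + R·V̇ + PEEP.
Vt/C = PIP − R·V̇ − PEEP = 47.8 − 13.5×1 − 15 = 47.8 − 13.5 − 15 = 19.3 cmH2O.
C = Vt / 19.3 = 445 / 19.3 = 23.057 mL/cmH2O.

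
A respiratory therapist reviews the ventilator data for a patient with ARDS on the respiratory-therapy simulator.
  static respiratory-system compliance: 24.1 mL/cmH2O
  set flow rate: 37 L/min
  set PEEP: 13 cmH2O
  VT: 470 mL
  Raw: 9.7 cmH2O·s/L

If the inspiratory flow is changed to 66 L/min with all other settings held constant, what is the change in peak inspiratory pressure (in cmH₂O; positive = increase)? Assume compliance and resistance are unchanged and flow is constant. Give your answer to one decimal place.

4.7

Flow: 37 L/min ÷ 60 = 0.6167 L/s.
New flow: 66 L/min ÷ 60 = 1.1 L/s.
PIP = Vt/C + R·V̇ + PEEP (constant-flow equation of motion).
Only the resistive term changes: ΔPIP = R × ΔV̇ = 9.7 × (1.1 − 0.6167) = 9.7 × 0.4833 = 4.688 cmH2O.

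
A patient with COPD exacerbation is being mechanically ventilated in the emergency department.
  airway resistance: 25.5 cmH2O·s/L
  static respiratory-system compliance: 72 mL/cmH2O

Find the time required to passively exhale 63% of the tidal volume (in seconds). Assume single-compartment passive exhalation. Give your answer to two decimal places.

τ = R × C = 25.5 × 72 mL/cmH2O = 25.5 × 0.072 L/cmH2O = 1.836 s.
Exhaled fraction f = 1 − e^(−t/τ) → t = −τ·ln(1 − f) = −1.836·ln(0.37) = 1.825 s.

1.83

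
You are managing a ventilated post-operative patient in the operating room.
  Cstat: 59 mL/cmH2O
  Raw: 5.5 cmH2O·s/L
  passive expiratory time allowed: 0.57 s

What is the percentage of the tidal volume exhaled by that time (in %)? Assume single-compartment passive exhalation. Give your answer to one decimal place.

82.7

τ = R × C = 5.5 × 59 mL/cmH2O = 5.5 × 0.059 L/cmH2O = 0.3245 s.
Passive exhalation: V(t)/V₀ = e^(−t/τ) = e^(−0.57/0.3245) = 0.1726.
Fraction exhaled = 1 − 0.1726 = 0.8274 → 82.74%.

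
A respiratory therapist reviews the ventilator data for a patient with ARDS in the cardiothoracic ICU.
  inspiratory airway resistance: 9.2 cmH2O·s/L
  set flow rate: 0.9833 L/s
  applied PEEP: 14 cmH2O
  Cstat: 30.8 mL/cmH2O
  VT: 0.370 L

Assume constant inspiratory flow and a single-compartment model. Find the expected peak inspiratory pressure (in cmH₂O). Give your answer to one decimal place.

35.1

Equation of motion (constant flow): PIP = Vt/C + R·V̇ + PEEP.
PIP = 370/30.8 + 9.2×0.9833 + 14 = 12.013 + 9.046 + 14 = 35.059 cmH2O.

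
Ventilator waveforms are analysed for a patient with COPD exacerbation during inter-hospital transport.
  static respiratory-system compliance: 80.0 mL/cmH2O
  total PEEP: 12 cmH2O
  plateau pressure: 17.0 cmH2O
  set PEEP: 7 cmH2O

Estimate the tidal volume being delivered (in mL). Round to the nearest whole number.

400

End-expiratory occlusion gives total PEEP = 12 cmH2O (intrinsic PEEP = 12 − 7 = 5). Use total PEEP for the elastic gradient.
Vt = Cstat × (Pplat − PEEPtotal) = 80.0 × (17.0 − 12) = 80.0 × 5.0 = 400.0 mL.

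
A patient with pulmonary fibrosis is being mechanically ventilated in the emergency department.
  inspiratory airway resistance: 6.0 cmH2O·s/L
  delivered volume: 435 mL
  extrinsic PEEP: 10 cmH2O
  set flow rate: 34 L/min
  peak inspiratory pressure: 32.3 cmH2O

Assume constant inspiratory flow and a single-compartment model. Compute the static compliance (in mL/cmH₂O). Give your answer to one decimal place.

23.0

Flow: 34 L/min ÷ 60 = 0.5667 L/s.
Equation of motion (constant flow): PIP = Vt/C + R·V̇ + PEEP.
Vt/C = PIP − R·V̇ − PEEP = 32.3 − 6.0×0.5667 − 10 = 32.3 − 3.4 − 10 = 18.9 cmH2O.
C = Vt / 18.9 = 435 / 18.9 = 23.016 mL/cmH2O.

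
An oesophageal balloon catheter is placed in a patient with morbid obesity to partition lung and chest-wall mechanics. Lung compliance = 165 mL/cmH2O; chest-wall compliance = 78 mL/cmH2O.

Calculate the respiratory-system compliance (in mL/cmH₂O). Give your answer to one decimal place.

Lung and chest wall are elastances in series: 1/Crs = 1/CL + 1/Ccw.
1/Crs = 1/165 + 1/78 = 0.01888.
Crs = 52.966 mL/cmH2O.

53.0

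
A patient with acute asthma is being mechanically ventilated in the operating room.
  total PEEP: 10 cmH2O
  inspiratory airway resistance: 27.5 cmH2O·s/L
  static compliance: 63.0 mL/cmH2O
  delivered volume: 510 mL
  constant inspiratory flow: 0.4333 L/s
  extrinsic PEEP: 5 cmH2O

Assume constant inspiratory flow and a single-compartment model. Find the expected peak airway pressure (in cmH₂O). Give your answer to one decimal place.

30.0

Total PEEP = 10 cmH2O (set 5 + intrinsic 5); this is the baseline alveolar pressure.
Equation of motion (constant flow): PIP = Vt/C + R·V̇ + PEEP.
PIP = 510/63.0 + 27.5×0.4333 + 10 = 8.095 + 11.916 + 10 = 30.011 cmH2O.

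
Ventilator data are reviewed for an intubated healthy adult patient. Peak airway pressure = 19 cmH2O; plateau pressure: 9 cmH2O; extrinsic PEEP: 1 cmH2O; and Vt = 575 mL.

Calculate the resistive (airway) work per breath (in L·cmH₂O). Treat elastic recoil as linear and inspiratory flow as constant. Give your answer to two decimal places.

5.75

With constant inspiratory flow the resistive pressure is constant at PIP − Pplat = 19 − 9 = 10.0 cmH2O, so resistive work = 10.0 × 0.575 = 5.75 L·cmH2O.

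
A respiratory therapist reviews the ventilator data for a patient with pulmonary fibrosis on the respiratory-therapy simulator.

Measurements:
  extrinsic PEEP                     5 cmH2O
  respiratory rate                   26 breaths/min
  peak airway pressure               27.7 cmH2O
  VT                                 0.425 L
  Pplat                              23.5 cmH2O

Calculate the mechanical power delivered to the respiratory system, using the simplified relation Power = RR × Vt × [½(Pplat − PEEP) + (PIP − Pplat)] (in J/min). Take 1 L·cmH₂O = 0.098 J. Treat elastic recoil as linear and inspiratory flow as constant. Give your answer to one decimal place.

Per-breath work = Vt × [½(Pplat−PEEP) + (PIP−Pplat)] = 0.425 × [0.5×18.5 + 4.2] = 0.425 × 13.45 = 5.716 L·cmH2O.
Power = 26 × 5.716 = 148.62 L·cmH2O/min.
× 0.098 J/(L·cmH2O) → 14.565 J/min.

14.6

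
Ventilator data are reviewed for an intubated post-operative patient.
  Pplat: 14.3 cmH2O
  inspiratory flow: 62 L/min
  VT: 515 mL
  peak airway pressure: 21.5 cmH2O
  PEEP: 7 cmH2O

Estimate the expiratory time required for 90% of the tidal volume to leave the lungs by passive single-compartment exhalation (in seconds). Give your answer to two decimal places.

1.13

Flow: 62 L/min ÷ 60 = 1.0333 L/s.
R = (PIP − Pplat)/V̇ = (21.5 − 14.3) / 1.0333 = 7.2/1.0333 = 6.968 cmH2O·s/L.
C = Vt/(Pplat − PEEP) = 515.0 / (14.3 − 7) = 515.0/7.3 = 70.548 mL/cmH2O.
τ = R × C = 6.968 × 0.07055 L/cmH2O = 0.4916 s.
t = −τ·ln(1 − 0.90) = −0.4916·ln(0.1) = 1.132 s.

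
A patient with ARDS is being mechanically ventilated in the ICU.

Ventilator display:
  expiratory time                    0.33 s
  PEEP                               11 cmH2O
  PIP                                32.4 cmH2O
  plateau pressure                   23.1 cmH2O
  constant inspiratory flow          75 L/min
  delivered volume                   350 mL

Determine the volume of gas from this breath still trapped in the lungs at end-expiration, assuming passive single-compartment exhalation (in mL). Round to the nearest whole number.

Flow: 75 L/min ÷ 60 = 1.25 L/s.
R = (PIP − Pplat)/V̇ = (32.4 − 23.1) / 1.25 = 9.3/1.25 = 7.44 cmH2O·s/L.
C = Vt/(Pplat − PEEP) = 350.0 / (23.1 − 11) = 350.0/12.1 = 28.926 mL/cmH2O.
τ = R × C = 7.44 × 0.02893 L/cmH2O = 0.2152 s.
Fraction remaining = e^(−Te/τ) = e^(−0.33/0.2152) = 0.2158.
Trapped volume = 350.0 × 0.2158 = 75.53 mL.

76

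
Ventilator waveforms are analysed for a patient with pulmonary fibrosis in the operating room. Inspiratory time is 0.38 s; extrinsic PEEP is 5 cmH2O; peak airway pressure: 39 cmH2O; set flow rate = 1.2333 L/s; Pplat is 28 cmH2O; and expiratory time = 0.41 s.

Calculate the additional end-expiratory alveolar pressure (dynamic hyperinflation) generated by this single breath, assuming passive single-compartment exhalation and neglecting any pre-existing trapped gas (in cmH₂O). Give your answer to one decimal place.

Vt = flow × Ti = 1.2333 L/s × 0.38 s × 1000 mL/L = 468.65 mL.
R = (PIP − Pplat)/V̇ = (39 − 28) / 1.2333 = 11.0/1.2333 = 8.919 cmH2O·s/L.
C = Vt/(Pplat − PEEP) = 468.65 / (28 − 5) = 468.65/23.0 = 20.376 mL/cmH2O.
τ = R × C = 8.919 × 0.02038 L/cmH2O = 0.1818 s.
Fraction remaining = e^(−Te/τ) = e^(−0.41/0.1818) = 0.1048; trapped volume = 468.65 × 0.1048 = 49.115 mL.
Additional alveolar pressure from trapping ≈ V_trapped / C = 49.115 / 20.376 = 2.41 cmH2O.

2.4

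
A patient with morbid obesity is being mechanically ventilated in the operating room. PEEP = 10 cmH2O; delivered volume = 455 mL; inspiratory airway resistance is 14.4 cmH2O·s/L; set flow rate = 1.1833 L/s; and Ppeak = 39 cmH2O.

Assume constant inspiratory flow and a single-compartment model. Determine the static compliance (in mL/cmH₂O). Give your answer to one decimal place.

Equation of motion (constant flow): PIP = Vt/C + R·V̇ + PEEP.
Vt/C = PIP − R·V̇ − PEEP = 39 − 14.4×1.1833 − 10 = 39 − 17.04 − 10 = 11.96 cmH2O.
C = Vt / 11.96 = 455 / 11.96 = 38.043 mL/cmH2O.

38.0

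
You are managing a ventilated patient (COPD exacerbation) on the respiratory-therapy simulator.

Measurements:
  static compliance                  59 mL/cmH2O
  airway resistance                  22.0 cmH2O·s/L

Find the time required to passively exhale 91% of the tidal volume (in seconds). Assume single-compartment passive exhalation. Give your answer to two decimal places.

τ = R × C = 22.0 × 59 mL/cmH2O = 22.0 × 0.059 L/cmH2O = 1.298 s.
Exhaled fraction f = 1 − e^(−t/τ) → t = −τ·ln(1 − f) = −1.298·ln(0.09) = 3.126 s.

3.13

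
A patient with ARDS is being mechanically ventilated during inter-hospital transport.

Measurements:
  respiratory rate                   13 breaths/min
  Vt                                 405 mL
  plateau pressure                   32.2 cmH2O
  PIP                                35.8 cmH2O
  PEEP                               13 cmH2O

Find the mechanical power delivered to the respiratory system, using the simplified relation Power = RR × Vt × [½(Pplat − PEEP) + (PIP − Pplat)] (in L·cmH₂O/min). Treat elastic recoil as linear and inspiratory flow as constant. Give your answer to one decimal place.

Per-breath work = Vt × [½(Pplat−PEEP) + (PIP−Pplat)] = 0.405 × [0.5×19.2 + 3.6] = 0.405 × 13.2 = 5.346 L·cmH2O.
Power = 13 × 5.346 = 69.498 L·cmH2O/min.

69.5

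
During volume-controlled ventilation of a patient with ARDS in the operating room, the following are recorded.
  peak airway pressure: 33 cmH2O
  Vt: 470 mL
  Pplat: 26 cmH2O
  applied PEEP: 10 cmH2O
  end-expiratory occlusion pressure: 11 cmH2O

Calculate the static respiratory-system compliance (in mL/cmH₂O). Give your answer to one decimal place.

31.3

End-expiratory occlusion gives total PEEP = 11 cmH2O (intrinsic PEEP = 11 − 10 = 1). Use total PEEP for the elastic gradient.
Cstat = Vt / (Pplat − PEEPtotal) = 470 / (26 − 11) = 470 / 15.0 = 31.333 mL/cmH2O.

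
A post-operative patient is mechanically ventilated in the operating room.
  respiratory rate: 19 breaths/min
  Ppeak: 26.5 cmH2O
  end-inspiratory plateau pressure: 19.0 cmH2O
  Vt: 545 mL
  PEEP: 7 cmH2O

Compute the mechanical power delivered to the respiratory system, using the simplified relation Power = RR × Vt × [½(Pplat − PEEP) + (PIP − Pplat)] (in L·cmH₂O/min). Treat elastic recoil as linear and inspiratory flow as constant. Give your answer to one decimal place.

Per-breath work = Vt × [½(Pplat−PEEP) + (PIP−Pplat)] = 0.545 × [0.5×12.0 + 7.5] = 0.545 × 13.5 = 7.358 L·cmH2O.
Power = 19 × 7.358 = 139.8 L·cmH2O/min.

139.8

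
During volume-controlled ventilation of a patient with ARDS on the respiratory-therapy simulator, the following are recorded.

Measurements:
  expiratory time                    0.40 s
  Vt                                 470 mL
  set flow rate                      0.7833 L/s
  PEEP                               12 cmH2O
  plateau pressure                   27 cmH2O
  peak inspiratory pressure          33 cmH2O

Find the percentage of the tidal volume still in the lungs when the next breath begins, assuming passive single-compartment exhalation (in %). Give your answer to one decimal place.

R = (PIP − Pplat)/V̇ = (33 − 27) / 0.7833 = 6.0/0.7833 = 7.66 cmH2O·s/L.
C = Vt/(Pplat − PEEP) = 470.0 / (27 − 12) = 470.0/15.0 = 31.333 mL/cmH2O.
τ = R × C = 7.66 × 0.03133 L/cmH2O = 0.24 s.
Fraction remaining at end-expiration = e^(−Te/τ) = e^(−0.40/0.24) = 0.1889 → 18.89%.

18.9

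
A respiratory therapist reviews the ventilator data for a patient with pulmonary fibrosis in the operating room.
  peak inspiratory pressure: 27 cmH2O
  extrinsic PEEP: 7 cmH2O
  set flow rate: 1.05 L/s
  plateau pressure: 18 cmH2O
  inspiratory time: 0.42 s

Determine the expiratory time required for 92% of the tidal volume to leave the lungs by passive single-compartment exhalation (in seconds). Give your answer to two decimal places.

Vt = flow × Ti = 1.05 L/s × 0.42 s × 1000 mL/L = 441.0 mL.
R = (PIP − Pplat)/V̇ = (27 − 18) / 1.05 = 9.0/1.05 = 8.571 cmH2O·s/L.
C = Vt/(Pplat − PEEP) = 441.0 / (18 − 7) = 441.0/11.0 = 40.091 mL/cmH2O.
τ = R × C = 8.571 × 0.04009 L/cmH2O = 0.3436 s.
t = −τ·ln(1 − 0.92) = −0.3436·ln(0.08) = 0.8678 s.

0.87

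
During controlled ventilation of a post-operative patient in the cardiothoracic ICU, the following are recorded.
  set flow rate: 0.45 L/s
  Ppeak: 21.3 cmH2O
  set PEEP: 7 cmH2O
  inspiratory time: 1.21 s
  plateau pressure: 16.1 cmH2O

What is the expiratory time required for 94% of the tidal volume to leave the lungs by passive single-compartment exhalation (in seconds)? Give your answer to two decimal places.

1.95

Vt = flow × Ti = 0.45 L/s × 1.21 s × 1000 mL/L = 544.5 mL.
R = (PIP − Pplat)/V̇ = (21.3 − 16.1) / 0.45 = 5.2/0.45 = 11.556 cmH2O·s/L.
C = Vt/(Pplat − PEEP) = 544.5 / (16.1 − 7) = 544.5/9.1 = 59.835 mL/cmH2O.
τ = R × C = 11.556 × 0.05984 L/cmH2O = 0.6915 s.
t = −τ·ln(1 − 0.94) = −0.6915·ln(0.06) = 1.945 s.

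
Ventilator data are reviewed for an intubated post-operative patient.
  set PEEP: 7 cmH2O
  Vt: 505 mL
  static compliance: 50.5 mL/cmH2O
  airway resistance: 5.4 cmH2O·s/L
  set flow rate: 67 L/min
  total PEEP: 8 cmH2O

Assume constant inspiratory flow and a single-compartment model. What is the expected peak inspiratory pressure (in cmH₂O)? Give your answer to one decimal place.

24.0

Flow: 67 L/min ÷ 60 = 1.1167 L/s.
Total PEEP = 8 cmH2O (set 7 + intrinsic 1); this is the baseline alveolar pressure.
Equation of motion (constant flow): PIP = Vt/C + R·V̇ + PEEP.
PIP = 505/50.5 + 5.4×1.1167 + 8 = 10.0 + 6.03 + 8 = 24.03 cmH2O.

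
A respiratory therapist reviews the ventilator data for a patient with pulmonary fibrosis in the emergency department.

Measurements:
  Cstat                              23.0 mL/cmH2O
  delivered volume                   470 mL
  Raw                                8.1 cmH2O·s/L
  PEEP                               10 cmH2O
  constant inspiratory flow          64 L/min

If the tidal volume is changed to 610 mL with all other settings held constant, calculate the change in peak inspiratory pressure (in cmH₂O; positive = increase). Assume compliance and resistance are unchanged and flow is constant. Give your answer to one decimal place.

PIP = Vt/C + R·V̇ + PEEP (constant-flow equation of motion).
Only the elastic term changes: ΔPIP = ΔVt / C = (610 − 470) / 23.0 = 6.087 cmH2O.

6.1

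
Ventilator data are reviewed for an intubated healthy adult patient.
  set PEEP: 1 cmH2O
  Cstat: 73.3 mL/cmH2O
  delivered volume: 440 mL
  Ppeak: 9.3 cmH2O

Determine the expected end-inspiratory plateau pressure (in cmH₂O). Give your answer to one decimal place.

Pplat = PEEP + Vt / Cstat = 1 + 440 / 73.3 = 1 + 6.003 = 7.003 cmH2O.

7.0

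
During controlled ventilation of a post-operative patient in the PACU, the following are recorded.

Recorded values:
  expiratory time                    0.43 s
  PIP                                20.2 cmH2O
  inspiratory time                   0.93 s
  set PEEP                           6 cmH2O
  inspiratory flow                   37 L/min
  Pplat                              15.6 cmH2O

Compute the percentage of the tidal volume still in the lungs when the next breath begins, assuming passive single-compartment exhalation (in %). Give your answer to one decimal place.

38.1

Flow: 37 L/min ÷ 60 = 0.6167 L/s.
Vt = flow × Ti = 0.6167 L/s × 0.93 s × 1000 mL/L = 573.53 mL.
R = (PIP − Pplat)/V̇ = (20.2 − 15.6) / 0.6167 = 4.6/0.6167 = 7.459 cmH2O·s/L.
C = Vt/(Pplat − PEEP) = 573.53 / (15.6 − 6) = 573.53/9.6 = 59.743 mL/cmH2O.
τ = R × C = 7.459 × 0.05974 L/cmH2O = 0.4456 s.
Fraction remaining at end-expiration = e^(−Te/τ) = e^(−0.43/0.4456) = 0.381 → 38.1%.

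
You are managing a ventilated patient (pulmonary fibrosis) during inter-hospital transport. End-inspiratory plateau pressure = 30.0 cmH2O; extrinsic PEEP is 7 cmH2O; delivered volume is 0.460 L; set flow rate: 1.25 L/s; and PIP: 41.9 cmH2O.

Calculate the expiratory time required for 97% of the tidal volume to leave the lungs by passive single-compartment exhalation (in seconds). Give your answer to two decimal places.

0.67

R = (PIP − Pplat)/V̇ = (41.9 − 30.0) / 1.25 = 11.9/1.25 = 9.52 cmH2O·s/L.
C = Vt/(Pplat − PEEP) = 460.0 / (30.0 − 7) = 460.0/23.0 = 20.0 mL/cmH2O.
τ = R × C = 9.52 × 0.02 L/cmH2O = 0.1904 s.
t = −τ·ln(1 − 0.97) = −0.1904·ln(0.03) = 0.6676 s.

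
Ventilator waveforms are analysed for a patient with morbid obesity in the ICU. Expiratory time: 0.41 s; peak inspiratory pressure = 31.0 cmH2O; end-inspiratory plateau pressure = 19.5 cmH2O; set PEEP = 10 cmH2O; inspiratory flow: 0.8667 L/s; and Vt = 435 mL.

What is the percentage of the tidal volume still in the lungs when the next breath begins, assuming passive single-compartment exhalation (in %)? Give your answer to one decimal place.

50.9

R = (PIP − Pplat)/V̇ = (31.0 − 19.5) / 0.8667 = 11.5/0.8667 = 13.269 cmH2O·s/L.
C = Vt/(Pplat − PEEP) = 435.0 / (19.5 − 10) = 435.0/9.5 = 45.789 mL/cmH2O.
τ = R × C = 13.269 × 0.04579 L/cmH2O = 0.6076 s.
Fraction remaining at end-expiration = e^(−Te/τ) = e^(−0.41/0.6076) = 0.5093 → 50.93%.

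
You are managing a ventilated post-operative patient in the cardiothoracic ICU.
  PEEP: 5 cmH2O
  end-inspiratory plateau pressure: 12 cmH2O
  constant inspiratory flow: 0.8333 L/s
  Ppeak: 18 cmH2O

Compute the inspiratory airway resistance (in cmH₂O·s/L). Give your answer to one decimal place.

7.2

Raw = (PIP − Pplat) / flow = (18 − 12) / 0.8333 = 6.0 / 0.8333 = 7.2 cmH2O·s/L.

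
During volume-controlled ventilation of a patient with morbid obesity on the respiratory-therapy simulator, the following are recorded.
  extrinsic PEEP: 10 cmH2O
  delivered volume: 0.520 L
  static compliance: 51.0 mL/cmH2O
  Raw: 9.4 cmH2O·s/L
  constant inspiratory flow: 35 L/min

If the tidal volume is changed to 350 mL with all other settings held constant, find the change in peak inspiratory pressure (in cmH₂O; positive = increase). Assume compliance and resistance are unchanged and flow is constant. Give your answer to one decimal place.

PIP = Vt/C + R·V̇ + PEEP (constant-flow equation of motion).
Only the elastic term changes: ΔPIP = ΔVt / C = (350 − 520) / 51.0 = -3.333 cmH2O.

-3.3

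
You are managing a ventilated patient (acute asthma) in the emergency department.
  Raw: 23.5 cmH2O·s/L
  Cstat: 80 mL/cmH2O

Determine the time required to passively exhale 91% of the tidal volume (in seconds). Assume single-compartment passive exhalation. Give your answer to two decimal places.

τ = R × C = 23.5 × 80 mL/cmH2O = 23.5 × 0.080 L/cmH2O = 1.88 s.
Exhaled fraction f = 1 − e^(−t/τ) → t = −τ·ln(1 − f) = −1.88·ln(0.09) = 4.527 s.

4.53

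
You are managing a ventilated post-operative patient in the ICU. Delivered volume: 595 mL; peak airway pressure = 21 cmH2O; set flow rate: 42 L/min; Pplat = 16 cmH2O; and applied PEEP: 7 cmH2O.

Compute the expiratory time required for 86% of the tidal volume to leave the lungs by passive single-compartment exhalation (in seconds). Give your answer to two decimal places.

Flow: 42 L/min ÷ 60 = 0.7 L/s.
R = (PIP − Pplat)/V̇ = (21 − 16) / 0.7 = 5.0/0.7 = 7.143 cmH2O·s/L.
C = Vt/(Pplat − PEEP) = 595.0 / (16 − 7) = 595.0/9.0 = 66.111 mL/cmH2O.
τ = R × C = 7.143 × 0.06611 L/cmH2O = 0.4722 s.
t = −τ·ln(1 − 0.86) = −0.4722·ln(0.14) = 0.9284 s.

0.93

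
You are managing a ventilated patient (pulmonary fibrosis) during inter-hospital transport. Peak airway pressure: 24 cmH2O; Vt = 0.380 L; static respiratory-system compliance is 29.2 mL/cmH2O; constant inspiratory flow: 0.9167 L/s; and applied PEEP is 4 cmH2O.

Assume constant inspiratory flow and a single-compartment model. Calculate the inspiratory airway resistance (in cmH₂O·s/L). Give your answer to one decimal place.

7.6

Equation of motion (constant flow): PIP = Vt/C + R·V̇ + PEEP.
R·V̇ = PIP − Vt/C − PEEP = 24 − 380/29.2 − 4 = 24 − 13.014 − 4 = 6.986 cmH2O.
R = 6.986 / 0.9167 = 7.621 cmH2O·s/L.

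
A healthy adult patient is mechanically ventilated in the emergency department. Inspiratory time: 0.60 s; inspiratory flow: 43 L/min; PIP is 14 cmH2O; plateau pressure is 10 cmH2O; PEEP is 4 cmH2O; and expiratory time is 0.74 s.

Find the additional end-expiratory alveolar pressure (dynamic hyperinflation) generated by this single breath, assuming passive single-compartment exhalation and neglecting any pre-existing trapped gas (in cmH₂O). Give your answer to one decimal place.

0.9

Flow: 43 L/min ÷ 60 = 0.7167 L/s.
Vt = flow × Ti = 0.7167 L/s × 0.60 s × 1000 mL/L = 430.02 mL.
R = (PIP − Pplat)/V̇ = (14 − 10) / 0.7167 = 4.0/0.7167 = 5.581 cmH2O·s/L.
C = Vt/(Pplat − PEEP) = 430.02 / (10 − 4) = 430.02/6.0 = 71.67 mL/cmH2O.
τ = R × C = 5.581 × 0.07167 L/cmH2O = 0.4 s.
Fraction remaining = e^(−Te/τ) = e^(−0.74/0.4) = 0.1572; trapped volume = 430.02 × 0.1572 = 67.599 mL.
Additional alveolar pressure from trapping ≈ V_trapped / C = 67.599 / 71.67 = 0.9432 cmH2O.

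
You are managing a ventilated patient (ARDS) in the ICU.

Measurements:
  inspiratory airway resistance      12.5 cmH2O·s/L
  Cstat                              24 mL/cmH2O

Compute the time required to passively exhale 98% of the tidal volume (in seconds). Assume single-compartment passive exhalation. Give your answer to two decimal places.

τ = R × C = 12.5 × 24 mL/cmH2O = 12.5 × 0.024 L/cmH2O = 0.3 s.
Exhaled fraction f = 1 − e^(−t/τ) → t = −τ·ln(1 − f) = −0.3·ln(0.02) = 1.174 s.

1.17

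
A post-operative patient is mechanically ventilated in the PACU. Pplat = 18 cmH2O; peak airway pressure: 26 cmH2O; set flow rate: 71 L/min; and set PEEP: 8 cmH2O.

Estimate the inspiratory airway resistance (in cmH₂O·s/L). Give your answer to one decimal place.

Flow: 71 L/min ÷ 60 = 1.1833 L/s.
Raw = (PIP − Pplat) / flow = (26 − 18) / 1.1833 = 8.0 / 1.1833 = 6.761 cmH2O·s/L.

6.8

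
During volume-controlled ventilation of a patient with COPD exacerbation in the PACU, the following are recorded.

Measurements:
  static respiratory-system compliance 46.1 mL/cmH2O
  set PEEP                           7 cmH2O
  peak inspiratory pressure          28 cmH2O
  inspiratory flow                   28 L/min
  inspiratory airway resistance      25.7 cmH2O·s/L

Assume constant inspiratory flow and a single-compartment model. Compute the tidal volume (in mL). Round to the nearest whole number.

415

Flow: 28 L/min ÷ 60 = 0.4667 L/s.
Equation of motion (constant flow): PIP = Vt/C + R·V̇ + PEEP.
Vt/C = PIP − R·V̇ − PEEP = 28 − 11.994 − 7 = 9.006 cmH2O.
Vt = C × 9.006 = 46.1 × 9.006 = 415.18 mL.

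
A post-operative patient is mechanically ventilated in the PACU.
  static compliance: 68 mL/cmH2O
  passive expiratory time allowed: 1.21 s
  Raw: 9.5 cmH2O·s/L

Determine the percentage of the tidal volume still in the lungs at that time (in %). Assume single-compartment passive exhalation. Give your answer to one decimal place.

τ = R × C = 9.5 × 68 mL/cmH2O = 9.5 × 0.068 L/cmH2O = 0.646 s.
Passive exhalation: V(t)/V₀ = e^(−t/τ) = e^(−1.21/0.646) = 0.1537.
Fraction remaining = 0.1537 → 15.37%.

15.4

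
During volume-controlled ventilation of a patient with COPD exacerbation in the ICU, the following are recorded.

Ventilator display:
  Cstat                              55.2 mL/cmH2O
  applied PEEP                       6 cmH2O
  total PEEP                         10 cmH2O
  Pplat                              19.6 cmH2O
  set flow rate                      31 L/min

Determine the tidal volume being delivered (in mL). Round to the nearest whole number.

530

End-expiratory occlusion gives total PEEP = 10 cmH2O (intrinsic PEEP = 10 − 6 = 4). Use total PEEP for the elastic gradient.
Vt = Cstat × (Pplat − PEEPtotal) = 55.2 × (19.6 − 10) = 55.2 × 9.6 = 529.92 mL.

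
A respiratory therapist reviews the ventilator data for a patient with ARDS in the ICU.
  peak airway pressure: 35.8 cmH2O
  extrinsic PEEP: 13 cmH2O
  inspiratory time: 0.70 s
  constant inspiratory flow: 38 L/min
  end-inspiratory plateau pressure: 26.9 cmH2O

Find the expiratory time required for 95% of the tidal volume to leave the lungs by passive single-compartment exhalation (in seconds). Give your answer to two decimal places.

1.34

Flow: 38 L/min ÷ 60 = 0.6333 L/s.
Vt = flow × Ti = 0.6333 L/s × 0.70 s × 1000 mL/L = 443.31 mL.
R = (PIP − Pplat)/V̇ = (35.8 − 26.9) / 0.6333 = 8.9/0.6333 = 14.053 cmH2O·s/L.
C = Vt/(Pplat − PEEP) = 443.31 / (26.9 − 13) = 443.31/13.9 = 31.893 mL/cmH2O.
τ = R × C = 14.053 × 0.03189 L/cmH2O = 0.4482 s.
t = −τ·ln(1 − 0.95) = −0.4482·ln(0.05) = 1.343 s.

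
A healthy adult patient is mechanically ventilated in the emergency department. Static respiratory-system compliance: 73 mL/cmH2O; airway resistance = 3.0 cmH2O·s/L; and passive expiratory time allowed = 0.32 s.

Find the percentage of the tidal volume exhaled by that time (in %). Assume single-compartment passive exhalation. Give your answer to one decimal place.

τ = R × C = 3.0 × 73 mL/cmH2O = 3.0 × 0.073 L/cmH2O = 0.219 s.
Passive exhalation: V(t)/V₀ = e^(−t/τ) = e^(−0.32/0.219) = 0.232.
Fraction exhaled = 1 − 0.232 = 0.768 → 76.8%.

76.8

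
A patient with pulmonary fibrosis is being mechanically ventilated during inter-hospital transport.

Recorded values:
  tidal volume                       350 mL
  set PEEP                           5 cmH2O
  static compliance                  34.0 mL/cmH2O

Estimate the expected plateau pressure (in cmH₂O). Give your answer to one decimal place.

Pplat = PEEP + Vt / Cstat = 5 + 350 / 34.0 = 5 + 10.294 = 15.294 cmH2O.

15.3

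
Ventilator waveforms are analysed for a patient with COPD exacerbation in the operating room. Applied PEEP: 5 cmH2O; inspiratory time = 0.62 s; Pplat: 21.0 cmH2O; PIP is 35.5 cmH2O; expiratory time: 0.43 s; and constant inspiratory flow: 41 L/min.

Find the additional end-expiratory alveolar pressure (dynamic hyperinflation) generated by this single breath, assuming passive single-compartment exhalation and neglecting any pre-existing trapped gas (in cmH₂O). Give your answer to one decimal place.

7.4

Flow: 41 L/min ÷ 60 = 0.6833 L/s.
Vt = flow × Ti = 0.6833 L/s × 0.62 s × 1000 mL/L = 423.65 mL.
R = (PIP − Pplat)/V̇ = (35.5 − 21.0) / 0.6833 = 14.5/0.6833 = 21.221 cmH2O·s/L.
C = Vt/(Pplat − PEEP) = 423.65 / (21.0 − 5) = 423.65/16.0 = 26.478 mL/cmH2O.
τ = R × C = 21.221 × 0.02648 L/cmH2O = 0.5619 s.
Fraction remaining = e^(−Te/τ) = e^(−0.43/0.5619) = 0.4652; trapped volume = 423.65 × 0.4652 = 197.08 mL.
Additional alveolar pressure from trapping ≈ V_trapped / C = 197.08 / 26.478 = 7.443 cmH2O.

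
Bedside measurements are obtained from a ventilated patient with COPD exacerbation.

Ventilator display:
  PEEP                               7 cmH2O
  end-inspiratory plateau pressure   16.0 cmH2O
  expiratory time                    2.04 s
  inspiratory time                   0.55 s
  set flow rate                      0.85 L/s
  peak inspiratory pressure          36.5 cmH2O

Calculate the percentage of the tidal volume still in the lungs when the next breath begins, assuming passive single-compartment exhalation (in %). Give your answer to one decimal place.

19.6

Vt = flow × Ti = 0.85 L/s × 0.55 s × 1000 mL/L = 467.5 mL.
R = (PIP − Pplat)/V̇ = (36.5 − 16.0) / 0.85 = 20.5/0.85 = 24.118 cmH2O·s/L.
C = Vt/(Pplat − PEEP) = 467.5 / (16.0 − 7) = 467.5/9.0 = 51.944 mL/cmH2O.
τ = R × C = 24.118 × 0.05194 L/cmH2O = 1.253 s.
Fraction remaining at end-expiration = e^(−Te/τ) = e^(−2.04/1.253) = 0.1963 → 19.63%.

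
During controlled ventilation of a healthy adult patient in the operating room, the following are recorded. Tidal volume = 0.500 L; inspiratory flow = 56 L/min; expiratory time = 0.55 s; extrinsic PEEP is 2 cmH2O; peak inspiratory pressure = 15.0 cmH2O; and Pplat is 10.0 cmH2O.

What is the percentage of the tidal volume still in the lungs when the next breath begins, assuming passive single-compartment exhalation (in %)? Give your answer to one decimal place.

Flow: 56 L/min ÷ 60 = 0.9333 L/s.
R = (PIP − Pplat)/V̇ = (15.0 − 10.0) / 0.9333 = 5.0/0.9333 = 5.357 cmH2O·s/L.
C = Vt/(Pplat − PEEP) = 500.0 / (10.0 − 2) = 500.0/8.0 = 62.5 mL/cmH2O.
τ = R × C = 5.357 × 0.0625 L/cmH2O = 0.3348 s.
Fraction remaining at end-expiration = e^(−Te/τ) = e^(−0.55/0.3348) = 0.1934 → 19.34%.

19.3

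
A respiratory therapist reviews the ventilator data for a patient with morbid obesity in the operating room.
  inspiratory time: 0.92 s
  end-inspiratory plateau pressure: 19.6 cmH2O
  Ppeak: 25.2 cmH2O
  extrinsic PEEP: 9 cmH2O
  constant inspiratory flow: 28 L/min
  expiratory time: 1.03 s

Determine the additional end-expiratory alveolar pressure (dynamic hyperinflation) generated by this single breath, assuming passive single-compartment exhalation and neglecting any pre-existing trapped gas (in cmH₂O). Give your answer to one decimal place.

Flow: 28 L/min ÷ 60 = 0.4667 L/s.
Vt = flow × Ti = 0.4667 L/s × 0.92 s × 1000 mL/L = 429.36 mL.
R = (PIP − Pplat)/V̇ = (25.2 − 19.6) / 0.4667 = 5.6/0.4667 = 11.999 cmH2O·s/L.
C = Vt/(Pplat − PEEP) = 429.36 / (19.6 − 9) = 429.36/10.6 = 40.506 mL/cmH2O.
τ = R × C = 11.999 × 0.04051 L/cmH2O = 0.4861 s.
Fraction remaining = e^(−Te/τ) = e^(−1.03/0.4861) = 0.1202; trapped volume = 429.36 × 0.1202 = 51.609 mL.
Additional alveolar pressure from trapping ≈ V_trapped / C = 51.609 / 40.506 = 1.274 cmH2O.

1.3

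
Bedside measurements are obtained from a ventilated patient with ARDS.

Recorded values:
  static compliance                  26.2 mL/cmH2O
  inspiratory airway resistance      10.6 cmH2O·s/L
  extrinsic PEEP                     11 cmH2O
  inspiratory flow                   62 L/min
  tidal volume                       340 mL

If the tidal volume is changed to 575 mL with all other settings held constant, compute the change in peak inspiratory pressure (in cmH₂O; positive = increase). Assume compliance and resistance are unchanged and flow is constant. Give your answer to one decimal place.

9.0

PIP = Vt/C + R·V̇ + PEEP (constant-flow equation of motion).
Only the elastic term changes: ΔPIP = ΔVt / C = (575 − 340) / 26.2 = 8.969 cmH2O.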